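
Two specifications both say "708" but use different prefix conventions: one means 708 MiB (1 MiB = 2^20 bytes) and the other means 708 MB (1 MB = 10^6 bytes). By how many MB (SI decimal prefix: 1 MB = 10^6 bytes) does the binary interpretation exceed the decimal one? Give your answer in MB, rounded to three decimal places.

34.392 MB

708 MiB = 708 × 1,048,576 = 742,391,808 bytes
708 MB = 708 × 1,000,000 = 708,000,000 bytes
difference = 34,391,808 bytes
34,391,808 / 1,000,000 = 34.392 MB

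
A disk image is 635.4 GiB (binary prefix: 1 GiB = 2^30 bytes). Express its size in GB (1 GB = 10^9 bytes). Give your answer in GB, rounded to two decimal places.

635.4 GiB = 635.4 × 2^30 bytes = 682,255,554,969.6 bytes
1 GB = 10^9 bytes = 1,000,000,000 bytes
682,255,554,969.6 / 1,000,000,000 = 682.26 GB

682.26 GB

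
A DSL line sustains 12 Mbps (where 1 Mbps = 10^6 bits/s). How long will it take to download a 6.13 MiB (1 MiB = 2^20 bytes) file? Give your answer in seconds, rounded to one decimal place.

4.3 seconds

6.13 MiB = 6,427,770.88 bytes = 51,422,167.04 bits
12 Mbps = 12,000,000 bits/s
time = 51,422,167.04 / 12,000,000 = 4.3 s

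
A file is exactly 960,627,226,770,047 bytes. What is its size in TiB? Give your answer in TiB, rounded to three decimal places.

960,627,226,770,047 bytes given.
1 TiB = 1,099,511,627,776 bytes
960,627,226,770,047 / 1,099,511,627,776 = 873.685 TiB

873.685 TiB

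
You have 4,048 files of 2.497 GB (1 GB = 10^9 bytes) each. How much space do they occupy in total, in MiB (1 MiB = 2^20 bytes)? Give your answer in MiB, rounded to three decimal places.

Total = 4,048 × 2.497 GB = 10107.856 GB
= 10107.856 × 1,000,000,000 bytes = 10,107,856,000,000 bytes
1 MiB = 1,048,576 bytes
10,107,856,000,000 / 1,048,576 = 9,639,602.661 MiB

9,639,602.661 MiB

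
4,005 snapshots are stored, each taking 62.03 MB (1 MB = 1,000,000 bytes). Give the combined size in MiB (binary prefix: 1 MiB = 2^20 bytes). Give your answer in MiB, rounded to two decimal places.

236,921.45 MiB

Total = 4,005 × 62.03 MB = 248430.15 MB
= 248430.15 × 1,000,000 bytes = 248,430,150,000 bytes
1 MiB = 1,048,576 bytes
248,430,150,000 / 1,048,576 = 236,921.45 MiB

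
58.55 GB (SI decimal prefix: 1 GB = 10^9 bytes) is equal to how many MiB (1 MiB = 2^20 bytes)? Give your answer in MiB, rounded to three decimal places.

58.55 GB = 58.55 × 10^9 bytes = 58,550,000,000 bytes
1 MiB = 2^20 bytes = 1,048,576 bytes
58,550,000,000 / 1,048,576 = 55,837.631 MiB

55,837.631 MiB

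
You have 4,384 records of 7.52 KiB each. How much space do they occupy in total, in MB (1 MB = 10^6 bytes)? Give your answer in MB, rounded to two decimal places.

33.76 MB

Total = 4,384 × 7.52 KiB = 32967.68 KiB
= 32967.68 × 1,024 bytes = 33,758,904.32 bytes
1 MB = 1,000,000 bytes
33,758,904.32 / 1,000,000 = 33.76 MB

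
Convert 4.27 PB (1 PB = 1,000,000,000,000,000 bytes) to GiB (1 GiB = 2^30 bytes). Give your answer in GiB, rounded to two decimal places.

3,976,747.39 GiB

4.27 PB = 4.27 × 10^15 bytes = 4,270,000,000,000,000 bytes
1 GiB = 1,073,741,824 bytes
4,270,000,000,000,000 / 1,073,741,824 = 3,976,747.39 GiB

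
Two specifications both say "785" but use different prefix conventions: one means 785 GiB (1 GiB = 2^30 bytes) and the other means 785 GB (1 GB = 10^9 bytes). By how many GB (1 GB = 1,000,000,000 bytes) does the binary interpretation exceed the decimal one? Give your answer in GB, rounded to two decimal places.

57.89 GB

785 GiB = 785 × 1,073,741,824 = 842,887,331,840 bytes
785 GB = 785 × 1,000,000,000 = 785,000,000,000 bytes
difference = 57,887,331,840 bytes
57,887,331,840 / 1,000,000,000 = 57.89 GB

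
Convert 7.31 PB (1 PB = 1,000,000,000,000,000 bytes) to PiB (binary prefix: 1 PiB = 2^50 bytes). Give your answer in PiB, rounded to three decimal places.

7.31 PB = 7.31 × 10^15 bytes = 7,310,000,000,000,000 bytes
1 PiB = 1,125,899,906,842,624 bytes
7,310,000,000,000,000 / 1,125,899,906,842,624 = 6.493 PiB

6.493 PiB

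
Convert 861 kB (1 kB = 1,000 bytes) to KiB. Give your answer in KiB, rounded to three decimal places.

861 kB = 861 × 10^3 bytes = 861,000 bytes
1 KiB = 1,024 bytes
861,000 / 1,024 = 840.820 KiB

840.820 KiB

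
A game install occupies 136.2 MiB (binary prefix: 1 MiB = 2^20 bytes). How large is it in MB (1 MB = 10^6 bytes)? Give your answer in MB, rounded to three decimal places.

136.2 MiB × 1,048,576 bytes/MiB = 142,816,051.2 bytes
1 MB = 10^6 bytes = 1,000,000 bytes
142,816,051.2 / 1,000,000 = 142.816 MB

142.816 MB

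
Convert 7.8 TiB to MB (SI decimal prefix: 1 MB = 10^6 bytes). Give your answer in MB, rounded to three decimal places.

8,576,190.697 MB

7.8 TiB × 1,099,511,627,776 bytes/TiB = 8,576,190,696,652.8 bytes
1 MB = 10^6 bytes = 1,000,000 bytes
8,576,190,696,652.8 / 1,000,000 = 8,576,190.697 MB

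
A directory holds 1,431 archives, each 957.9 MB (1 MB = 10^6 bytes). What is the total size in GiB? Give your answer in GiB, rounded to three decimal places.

Total = 1,431 × 957.9 MB = 1370754.9 MB
= 1370754.9 × 1,000,000 bytes = 1,370,754,900,000 bytes
1 GiB = 1,073,741,824 bytes
1,370,754,900,000 / 1,073,741,824 = 1,276.615 GiB

1,276.615 GiB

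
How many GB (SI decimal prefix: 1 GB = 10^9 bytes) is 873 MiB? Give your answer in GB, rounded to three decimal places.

0.915 GB

873 MiB = 873 × 2^20 bytes = 915,406,848 bytes
1 GB = 10^9 bytes = 1,000,000,000 bytes
915,406,848 / 1,000,000,000 = 0.915 GB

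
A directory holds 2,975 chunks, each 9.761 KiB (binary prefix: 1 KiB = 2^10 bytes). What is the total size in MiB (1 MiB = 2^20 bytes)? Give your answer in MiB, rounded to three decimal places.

Total = 2,975 × 9.761 KiB = 29038.975 KiB
= 29038.975 × 1,024 bytes = 29,735,910.4 bytes
1 MiB = 1,048,576 bytes
29,735,910.4 / 1,048,576 = 28.358 MiB

28.358 MiB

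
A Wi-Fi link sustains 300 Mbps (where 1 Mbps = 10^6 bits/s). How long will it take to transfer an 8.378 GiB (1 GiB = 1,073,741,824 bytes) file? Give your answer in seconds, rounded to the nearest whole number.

8.378 GiB = 8,995,809,001.472 bytes = 71,966,472,011.776 bits
300 Mbps = 300,000,000 bits/s
time = 71,966,472,011.776 / 300,000,000 = 240 s

240 seconds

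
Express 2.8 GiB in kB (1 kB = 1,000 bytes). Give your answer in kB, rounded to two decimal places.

3,006,477.11 kB

2.8 GiB = 2.8 × 2^30 bytes = 3,006,477,107.2 bytes
1 kB = 10^3 bytes = 1,000 bytes
3,006,477,107.2 / 1,000 = 3,006,477.11 kB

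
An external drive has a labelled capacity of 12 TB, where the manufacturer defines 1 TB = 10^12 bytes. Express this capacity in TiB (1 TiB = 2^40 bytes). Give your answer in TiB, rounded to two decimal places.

12 TB = 12 × 10^12 bytes = 12,000,000,000,000 bytes
1 TiB = 1,099,511,627,776 bytes
12,000,000,000,000 / 1,099,511,627,776 = 10.91 TiB

10.91 TiB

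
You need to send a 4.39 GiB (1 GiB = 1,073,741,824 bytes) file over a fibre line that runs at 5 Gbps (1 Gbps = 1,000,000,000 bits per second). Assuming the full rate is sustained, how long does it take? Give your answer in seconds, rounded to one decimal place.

7.5 seconds

4.39 GiB = 4,713,726,607.36 bytes = 37,709,812,858.88 bits
5 Gbps = 5,000,000,000 bits/s
time = 37,709,812,858.88 / 5,000,000,000 = 7.5 s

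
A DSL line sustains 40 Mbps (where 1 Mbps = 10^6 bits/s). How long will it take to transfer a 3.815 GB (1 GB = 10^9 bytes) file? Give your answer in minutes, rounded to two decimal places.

3.815 GB = 3,815,000,000 bytes = 30,520,000,000 bits
40 Mbps = 40,000,000 bits/s
time = 30,520,000,000 / 40,000,000 = 763.000 s
763.000 s / 60 = 12.72 minutes

12.72 minutes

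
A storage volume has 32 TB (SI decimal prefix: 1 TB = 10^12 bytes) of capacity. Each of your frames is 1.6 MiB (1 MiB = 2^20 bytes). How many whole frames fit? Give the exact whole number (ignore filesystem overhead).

19,073,486

Capacity: 32 TB = 32,000,000,000,000 bytes
Per item: 1.6 MiB = 1,677,721.6 bytes
⌊32,000,000,000,000 / 1,677,721.6⌋ = 19,073,486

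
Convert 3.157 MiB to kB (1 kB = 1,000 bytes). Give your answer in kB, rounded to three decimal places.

3,310.354 kB

3.157 MiB × 1,048,576 bytes/MiB = 3,310,354.432 bytes
1 kB = 1,000 bytes
3,310,354.432 / 1,000 = 3,310.354 kB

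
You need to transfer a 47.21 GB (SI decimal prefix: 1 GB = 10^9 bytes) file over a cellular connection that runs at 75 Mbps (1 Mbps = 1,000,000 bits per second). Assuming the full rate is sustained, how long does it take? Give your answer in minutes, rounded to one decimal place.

83.9 minutes

47.21 GB = 47,210,000,000 bytes = 377,680,000,000 bits
75 Mbps = 75,000,000 bits/s
time = 377,680,000,000 / 75,000,000 = 5,035.73 s
5,035.73 s / 60 = 83.9 minutes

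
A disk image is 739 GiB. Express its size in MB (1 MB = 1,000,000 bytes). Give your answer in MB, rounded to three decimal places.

793,495.208 MB

739 GiB = 739 × 2^30 bytes = 793,495,207,936 bytes
1 MB = 10^6 bytes = 1,000,000 bytes
793,495,207,936 / 1,000,000 = 793,495.208 MB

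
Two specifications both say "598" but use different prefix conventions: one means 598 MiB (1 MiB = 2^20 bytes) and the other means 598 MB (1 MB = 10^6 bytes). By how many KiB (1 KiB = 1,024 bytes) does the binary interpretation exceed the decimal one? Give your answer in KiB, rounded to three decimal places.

598 MiB = 598 × 1,048,576 = 627,048,448 bytes
598 MB = 598 × 1,000,000 = 598,000,000 bytes
difference = 29,048,448 bytes
29,048,448 / 1,024 = 28,367.625 KiB

28,367.625 KiB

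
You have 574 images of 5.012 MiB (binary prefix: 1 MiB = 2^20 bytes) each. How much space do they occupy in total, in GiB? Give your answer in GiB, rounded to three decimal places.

Total = 574 × 5.012 MiB = 2876.888 MiB
= 2876.888 × 1,048,576 bytes = 3,016,635,711.488 bytes
1 GiB = 1,073,741,824 bytes
3,016,635,711.488 / 1,073,741,824 = 2.809 GiB

2.809 GiB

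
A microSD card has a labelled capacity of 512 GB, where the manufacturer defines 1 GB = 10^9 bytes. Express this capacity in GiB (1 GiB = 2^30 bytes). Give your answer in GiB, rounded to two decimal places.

476.84 GiB

512 GB × 1,000,000,000 bytes/GB = 512,000,000,000 bytes
1 GiB = 2^30 bytes = 1,073,741,824 bytes
512,000,000,000 / 1,073,741,824 = 476.84 GiB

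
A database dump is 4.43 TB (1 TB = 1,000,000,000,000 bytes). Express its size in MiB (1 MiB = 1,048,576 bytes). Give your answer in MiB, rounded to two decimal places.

4,224,777.22 MiB

4.43 TB = 4.43 × 10^12 bytes = 4,430,000,000,000 bytes
1 MiB = 1,048,576 bytes
4,430,000,000,000 / 1,048,576 = 4,224,777.22 MiB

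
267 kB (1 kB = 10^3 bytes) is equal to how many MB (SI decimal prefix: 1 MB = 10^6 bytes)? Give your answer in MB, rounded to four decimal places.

267 kB × 1,000 bytes/kB = 267,000 bytes
1 MB = 10^6 bytes = 1,000,000 bytes
267,000 / 1,000,000 = 0.2670 MB

0.2670 MB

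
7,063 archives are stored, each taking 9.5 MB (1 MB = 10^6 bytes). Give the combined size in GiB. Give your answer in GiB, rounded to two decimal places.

Total = 7,063 × 9.5 MB = 67098.5 MB
= 67098.5 × 1,000,000 bytes = 67,098,500,000 bytes
1 GiB = 1,073,741,824 bytes
67,098,500,000 / 1,073,741,824 = 62.49 GiB

62.49 GiB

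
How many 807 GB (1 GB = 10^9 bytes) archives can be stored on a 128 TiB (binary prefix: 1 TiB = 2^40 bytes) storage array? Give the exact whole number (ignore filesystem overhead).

Capacity: 128 TiB = 140,737,488,355,328 bytes
Per item: 807 GB = 807,000,000,000 bytes
⌊140,737,488,355,328 / 807,000,000,000⌋ = 174

174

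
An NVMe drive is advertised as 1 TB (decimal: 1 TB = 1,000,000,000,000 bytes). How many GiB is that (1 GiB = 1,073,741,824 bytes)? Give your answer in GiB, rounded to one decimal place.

1 TB × 1,000,000,000,000 bytes/TB = 1,000,000,000,000 bytes
1 GiB = 1,073,741,824 bytes
1,000,000,000,000 / 1,073,741,824 = 931.3 GiB

931.3 GiB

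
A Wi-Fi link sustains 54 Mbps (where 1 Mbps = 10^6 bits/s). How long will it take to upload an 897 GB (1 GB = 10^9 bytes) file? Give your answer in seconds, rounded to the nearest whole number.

897 GB = 897,000,000,000 bytes = 7,176,000,000,000 bits
54 Mbps = 54,000,000 bits/s
time = 7,176,000,000,000 / 54,000,000 = 132,889 s

132,889 seconds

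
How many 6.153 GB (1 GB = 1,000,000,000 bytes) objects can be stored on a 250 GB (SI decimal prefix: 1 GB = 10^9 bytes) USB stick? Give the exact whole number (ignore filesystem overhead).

Capacity: 250 GB = 250,000,000,000 bytes
Per item: 6.153 GB = 6,153,000,000 bytes
⌊250,000,000,000 / 6,153,000,000⌋ = 40

40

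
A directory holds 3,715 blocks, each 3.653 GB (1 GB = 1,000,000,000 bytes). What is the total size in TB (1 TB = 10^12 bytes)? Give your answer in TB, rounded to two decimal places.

13.57 TB

Total = 3,715 × 3.653 GB = 13570.895 GB
= 13570.895 × 1,000,000,000 bytes = 13,570,895,000,000 bytes
1 TB = 1,000,000,000,000 bytes
13,570,895,000,000 / 1,000,000,000,000 = 13.57 TB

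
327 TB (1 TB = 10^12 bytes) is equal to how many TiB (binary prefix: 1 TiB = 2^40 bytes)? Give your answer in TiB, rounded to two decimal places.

327 TB = 327 × 10^12 bytes = 327,000,000,000,000 bytes
1 TiB = 2^40 bytes = 1,099,511,627,776 bytes
327,000,000,000,000 / 1,099,511,627,776 = 297.40 TiB

297.40 TiB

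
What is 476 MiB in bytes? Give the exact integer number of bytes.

499,122,176 bytes

476 × 1,048,576 = 499,122,176 bytes  (1 MiB = 2^20 bytes)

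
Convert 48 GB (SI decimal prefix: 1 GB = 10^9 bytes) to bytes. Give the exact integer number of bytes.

48 × 1,000,000,000 = 48,000,000,000 bytes  (1 GB = 10^9 bytes)

48,000,000,000 bytes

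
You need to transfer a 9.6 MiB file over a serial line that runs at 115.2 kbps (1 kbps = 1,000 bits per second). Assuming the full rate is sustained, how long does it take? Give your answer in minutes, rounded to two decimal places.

9.6 MiB = 10,066,329.6 bytes = 80,530,636.8 bits
115.2 kbps = 115,200 bits/s
time = 80,530,636.8 / 115,200 = 699.051 s
699.051 s / 60 = 11.65 minutes

11.65 minutes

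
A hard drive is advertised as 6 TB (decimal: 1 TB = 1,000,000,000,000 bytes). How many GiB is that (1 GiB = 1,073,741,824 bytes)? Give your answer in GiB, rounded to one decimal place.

5,587.9 GiB

6 TB × 1,000,000,000,000 bytes/TB = 6,000,000,000,000 bytes
1 GiB = 2^30 bytes = 1,073,741,824 bytes
6,000,000,000,000 / 1,073,741,824 = 5,587.9 GiB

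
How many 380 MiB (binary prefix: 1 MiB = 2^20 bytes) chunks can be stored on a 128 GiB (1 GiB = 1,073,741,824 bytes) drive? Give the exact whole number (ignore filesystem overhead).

Capacity: 128 GiB = 137,438,953,472 bytes
Per item: 380 MiB = 398,458,880 bytes
⌊137,438,953,472 / 398,458,880⌋ = 344

344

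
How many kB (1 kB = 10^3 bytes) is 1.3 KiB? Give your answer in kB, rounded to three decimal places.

1.331 kB

1.3 KiB = 1.3 × 2^10 bytes = 1,331.2 bytes
1 kB = 10^3 bytes = 1,000 bytes
1,331.2 / 1,000 = 1.331 kB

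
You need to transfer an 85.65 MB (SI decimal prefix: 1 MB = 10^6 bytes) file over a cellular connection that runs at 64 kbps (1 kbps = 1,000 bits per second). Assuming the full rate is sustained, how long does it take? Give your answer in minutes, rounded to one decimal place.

85.65 MB = 85,650,000 bytes = 685,200,000 bits
64 kbps = 64,000 bits/s
time = 685,200,000 / 64,000 = 10,706.25 s
10,706.25 s / 60 = 178.4 minutes

178.4 minutes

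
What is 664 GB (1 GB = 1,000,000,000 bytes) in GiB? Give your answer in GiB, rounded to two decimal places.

618.40 GiB

664 GB = 664 × 10^9 bytes = 664,000,000,000 bytes
1 GiB = 1,073,741,824 bytes
664,000,000,000 / 1,073,741,824 = 618.40 GiB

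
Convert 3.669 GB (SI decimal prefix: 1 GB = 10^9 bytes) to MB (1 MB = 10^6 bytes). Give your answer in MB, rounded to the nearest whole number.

3.669 GB = 3.669 × 10^9 bytes = 3,669,000,000 bytes
1 MB = 10^6 bytes = 1,000,000 bytes
3,669,000,000 / 1,000,000 = 3,669 MB

3,669 MB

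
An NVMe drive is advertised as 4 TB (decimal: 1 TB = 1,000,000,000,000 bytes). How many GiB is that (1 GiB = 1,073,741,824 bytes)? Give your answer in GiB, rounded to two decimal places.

4 TB × 1,000,000,000,000 bytes/TB = 4,000,000,000,000 bytes
1 GiB = 1,073,741,824 bytes
4,000,000,000,000 / 1,073,741,824 = 3,725.29 GiB

3,725.29 GiB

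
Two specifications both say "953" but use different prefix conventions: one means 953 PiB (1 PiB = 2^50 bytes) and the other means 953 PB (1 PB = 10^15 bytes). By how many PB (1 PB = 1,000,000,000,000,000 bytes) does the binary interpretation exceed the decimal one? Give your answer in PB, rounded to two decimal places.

953 PiB = 953 × 1,125,899,906,842,624 = 1,072,982,611,221,020,672 bytes
953 PB = 953 × 1,000,000,000,000,000 = 953,000,000,000,000,000 bytes
difference = 119,982,611,221,020,672 bytes
119,982,611,221,020,672 / 1,000,000,000,000,000 = 119.98 PB

119.98 PB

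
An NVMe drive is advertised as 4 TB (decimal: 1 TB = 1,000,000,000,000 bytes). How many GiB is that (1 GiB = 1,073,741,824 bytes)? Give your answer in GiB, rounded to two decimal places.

3,725.29 GiB

4 TB × 1,000,000,000,000 bytes/TB = 4,000,000,000,000 bytes
1 GiB = 2^30 bytes = 1,073,741,824 bytes
4,000,000,000,000 / 1,073,741,824 = 3,725.29 GiB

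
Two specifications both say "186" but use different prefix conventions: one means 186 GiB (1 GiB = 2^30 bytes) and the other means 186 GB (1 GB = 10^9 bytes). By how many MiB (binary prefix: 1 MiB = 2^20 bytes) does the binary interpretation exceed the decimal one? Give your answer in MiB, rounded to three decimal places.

186 GiB = 186 × 1,073,741,824 = 199,715,979,264 bytes
186 GB = 186 × 1,000,000,000 = 186,000,000,000 bytes
difference = 13,715,979,264 bytes
13,715,979,264 / 1,048,576 = 13,080.577 MiB

13,080.577 MiB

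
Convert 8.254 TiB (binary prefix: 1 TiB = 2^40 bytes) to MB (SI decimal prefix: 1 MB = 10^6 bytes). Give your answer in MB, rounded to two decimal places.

9,075,368.98 MB

8.254 TiB × 1,099,511,627,776 bytes/TiB = 9,075,368,975,663.104 bytes
1 MB = 1,000,000 bytes
9,075,368,975,663.104 / 1,000,000 = 9,075,368.98 MB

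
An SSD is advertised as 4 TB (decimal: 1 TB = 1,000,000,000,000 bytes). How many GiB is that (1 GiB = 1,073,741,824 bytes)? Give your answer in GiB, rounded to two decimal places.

3,725.29 GiB

4 TB × 1,000,000,000,000 bytes/TB = 4,000,000,000,000 bytes
1 GiB = 1,073,741,824 bytes
4,000,000,000,000 / 1,073,741,824 = 3,725.29 GiB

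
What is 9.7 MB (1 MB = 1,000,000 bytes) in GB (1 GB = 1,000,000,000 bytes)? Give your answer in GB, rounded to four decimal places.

0.0097 GB

9.7 MB = 9.7 × 10^6 bytes = 9,700,000 bytes
1 GB = 1,000,000,000 bytes
9,700,000 / 1,000,000,000 = 0.0097 GB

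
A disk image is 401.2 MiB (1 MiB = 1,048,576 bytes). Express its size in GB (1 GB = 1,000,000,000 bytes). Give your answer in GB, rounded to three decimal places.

401.2 MiB = 401.2 × 2^20 bytes = 420,688,691.2 bytes
1 GB = 10^9 bytes = 1,000,000,000 bytes
420,688,691.2 / 1,000,000,000 = 0.421 GB

0.421 GB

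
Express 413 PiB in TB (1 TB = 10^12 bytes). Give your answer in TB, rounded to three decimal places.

464,996.662 TB

413 PiB = 413 × 2^50 bytes = 464,996,661,526,003,712 bytes
1 TB = 1,000,000,000,000 bytes
464,996,661,526,003,712 / 1,000,000,000,000 = 464,996.662 TB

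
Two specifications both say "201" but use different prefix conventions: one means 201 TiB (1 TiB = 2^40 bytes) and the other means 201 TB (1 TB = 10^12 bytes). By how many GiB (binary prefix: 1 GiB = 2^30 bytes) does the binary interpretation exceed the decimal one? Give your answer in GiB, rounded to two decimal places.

18,628.16 GiB

201 TiB = 201 × 1,099,511,627,776 = 221,001,837,182,976 bytes
201 TB = 201 × 1,000,000,000,000 = 201,000,000,000,000 bytes
difference = 20,001,837,182,976 bytes
20,001,837,182,976 / 1,073,741,824 = 18,628.16 GiB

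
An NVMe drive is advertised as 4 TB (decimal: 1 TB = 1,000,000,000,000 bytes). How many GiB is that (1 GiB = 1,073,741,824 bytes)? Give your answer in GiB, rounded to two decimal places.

4 TB = 4 × 10^12 bytes = 4,000,000,000,000 bytes
1 GiB = 1,073,741,824 bytes
4,000,000,000,000 / 1,073,741,824 = 3,725.29 GiB

3,725.29 GiB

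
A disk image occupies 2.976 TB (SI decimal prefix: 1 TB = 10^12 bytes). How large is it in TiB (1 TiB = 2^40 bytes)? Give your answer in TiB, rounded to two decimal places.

2.976 TB × 1,000,000,000,000 bytes/TB = 2,976,000,000,000 bytes
1 TiB = 2^40 bytes = 1,099,511,627,776 bytes
2,976,000,000,000 / 1,099,511,627,776 = 2.71 TiB

2.71 TiB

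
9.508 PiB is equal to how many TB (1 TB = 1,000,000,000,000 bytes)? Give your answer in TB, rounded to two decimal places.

10,705.06 TB

9.508 PiB × 1,125,899,906,842,624 bytes/PiB = 10,705,056,314,259,668.992 bytes
1 TB = 1,000,000,000,000 bytes
10,705,056,314,259,668.992 / 1,000,000,000,000 = 10,705.06 TB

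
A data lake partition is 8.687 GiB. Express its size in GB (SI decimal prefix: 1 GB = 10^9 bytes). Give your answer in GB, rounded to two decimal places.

9.33 GB

8.687 GiB = 8.687 × 2^30 bytes = 9,327,595,225.088 bytes
1 GB = 1,000,000,000 bytes
9,327,595,225.088 / 1,000,000,000 = 9.33 GB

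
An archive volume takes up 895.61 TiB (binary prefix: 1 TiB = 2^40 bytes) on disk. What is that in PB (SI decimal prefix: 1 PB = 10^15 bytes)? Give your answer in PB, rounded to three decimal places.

895.61 TiB × 1,099,511,627,776 bytes/TiB = 984,733,608,952,463.36 bytes
1 PB = 10^15 bytes = 1,000,000,000,000,000 bytes
984,733,608,952,463.36 / 1,000,000,000,000,000 = 0.985 PB

0.985 PB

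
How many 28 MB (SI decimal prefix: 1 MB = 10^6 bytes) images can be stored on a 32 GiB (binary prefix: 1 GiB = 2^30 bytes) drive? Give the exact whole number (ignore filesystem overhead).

Capacity: 32 GiB = 34,359,738,368 bytes
Per item: 28 MB = 28,000,000 bytes
⌊34,359,738,368 / 28,000,000⌋ = 1,227

1,227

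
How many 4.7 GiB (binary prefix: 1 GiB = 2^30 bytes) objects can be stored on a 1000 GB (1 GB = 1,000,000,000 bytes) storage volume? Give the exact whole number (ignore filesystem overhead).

198

Capacity: 1000 GB = 1,000,000,000,000 bytes
Per item: 4.7 GiB = 5,046,586,572.8 bytes
⌊1,000,000,000,000 / 5,046,586,572.8⌋ = 198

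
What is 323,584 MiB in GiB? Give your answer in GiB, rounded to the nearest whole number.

316 GiB

323,584 MiB = 323,584 × 2^20 bytes = 339,302,416,384 bytes
1 GiB = 2^30 bytes = 1,073,741,824 bytes
339,302,416,384 / 1,073,741,824 = 316 GiB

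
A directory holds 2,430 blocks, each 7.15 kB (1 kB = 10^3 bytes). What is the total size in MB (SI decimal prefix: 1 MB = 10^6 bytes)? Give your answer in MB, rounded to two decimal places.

17.37 MB

Total = 2,430 × 7.15 kB = 17374.5 kB
= 17374.5 × 1,000 bytes = 17,374,500 bytes
1 MB = 1,000,000 bytes
17,374,500 / 1,000,000 = 17.37 MB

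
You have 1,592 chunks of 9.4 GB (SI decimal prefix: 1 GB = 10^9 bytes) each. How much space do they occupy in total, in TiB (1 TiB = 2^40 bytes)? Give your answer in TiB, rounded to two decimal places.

Total = 1,592 × 9.4 GB = 14964.8 GB
= 14964.8 × 1,000,000,000 bytes = 14,964,800,000,000 bytes
1 TiB = 1,099,511,627,776 bytes
14,964,800,000,000 / 1,099,511,627,776 = 13.61 TiB

13.61 TiB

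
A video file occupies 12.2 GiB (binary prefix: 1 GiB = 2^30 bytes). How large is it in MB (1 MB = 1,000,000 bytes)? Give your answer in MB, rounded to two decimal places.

12.2 GiB = 12.2 × 2^30 bytes = 13,099,650,252.8 bytes
1 MB = 1,000,000 bytes
13,099,650,252.8 / 1,000,000 = 13,099.65 MB

13,099.65 MB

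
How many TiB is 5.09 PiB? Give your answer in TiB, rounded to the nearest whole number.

5.09 PiB × 1,125,899,906,842,624 bytes/PiB = 5,730,830,525,828,956.16 bytes
1 TiB = 1,099,511,627,776 bytes
5,730,830,525,828,956.16 / 1,099,511,627,776 = 5,212 TiB

5,212 TiB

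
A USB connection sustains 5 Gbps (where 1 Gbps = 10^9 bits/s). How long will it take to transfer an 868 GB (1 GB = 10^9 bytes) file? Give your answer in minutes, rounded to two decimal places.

868 GB = 868,000,000,000 bytes = 6,944,000,000,000 bits
5 Gbps = 5,000,000,000 bits/s
time = 6,944,000,000,000 / 5,000,000,000 = 1,388.800 s
1,388.800 s / 60 = 23.15 minutes

23.15 minutes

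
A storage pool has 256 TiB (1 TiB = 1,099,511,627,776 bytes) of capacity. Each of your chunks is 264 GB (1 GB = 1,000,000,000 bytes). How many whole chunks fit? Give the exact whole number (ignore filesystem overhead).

Capacity: 256 TiB = 281,474,976,710,656 bytes
Per item: 264 GB = 264,000,000,000 bytes
⌊281,474,976,710,656 / 264,000,000,000⌋ = 1,066

1,066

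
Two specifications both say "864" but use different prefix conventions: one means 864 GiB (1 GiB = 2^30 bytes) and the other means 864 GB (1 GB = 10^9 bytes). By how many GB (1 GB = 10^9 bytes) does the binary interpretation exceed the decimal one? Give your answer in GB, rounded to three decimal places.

864 GiB = 864 × 1,073,741,824 = 927,712,935,936 bytes
864 GB = 864 × 1,000,000,000 = 864,000,000,000 bytes
difference = 63,712,935,936 bytes
63,712,935,936 / 1,000,000,000 = 63.713 GB

63.713 GB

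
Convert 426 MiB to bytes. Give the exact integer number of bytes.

426 × 1,048,576 = 446,693,376 bytes  (1 MiB = 2^20 bytes)

446,693,376 bytes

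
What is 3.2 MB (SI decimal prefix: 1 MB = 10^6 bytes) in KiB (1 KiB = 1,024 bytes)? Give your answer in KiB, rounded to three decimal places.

3.2 MB × 1,000,000 bytes/MB = 3,200,000 bytes
1 KiB = 2^10 bytes = 1,024 bytes
3,200,000 / 1,024 = 3,125.000 KiB

3,125.000 KiB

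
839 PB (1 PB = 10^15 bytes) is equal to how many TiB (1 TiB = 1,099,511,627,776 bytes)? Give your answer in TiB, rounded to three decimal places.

763,066.055 TiB

839 PB × 1,000,000,000,000,000 bytes/PB = 839,000,000,000,000,000 bytes
1 TiB = 2^40 bytes = 1,099,511,627,776 bytes
839,000,000,000,000,000 / 1,099,511,627,776 = 763,066.055 TiB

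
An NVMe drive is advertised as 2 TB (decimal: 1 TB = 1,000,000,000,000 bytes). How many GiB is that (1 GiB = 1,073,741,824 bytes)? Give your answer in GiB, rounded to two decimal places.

1,862.65 GiB

2 TB × 1,000,000,000,000 bytes/TB = 2,000,000,000,000 bytes
1 GiB = 2^30 bytes = 1,073,741,824 bytes
2,000,000,000,000 / 1,073,741,824 = 1,862.65 GiB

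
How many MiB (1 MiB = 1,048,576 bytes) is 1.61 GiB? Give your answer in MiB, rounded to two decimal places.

1,648.64 MiB

1.61 GiB = 1.61 × 2^30 bytes = 1,728,724,336.64 bytes
1 MiB = 2^20 bytes = 1,048,576 bytes
1,728,724,336.64 / 1,048,576 = 1,648.64 MiB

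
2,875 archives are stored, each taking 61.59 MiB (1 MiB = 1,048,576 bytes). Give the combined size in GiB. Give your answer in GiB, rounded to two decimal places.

172.92 GiB

Total = 2,875 × 61.59 MiB = 177071.25 MiB
= 177071.25 × 1,048,576 bytes = 185,672,663,040 bytes
1 GiB = 1,073,741,824 bytes
185,672,663,040 / 1,073,741,824 = 172.92 GiB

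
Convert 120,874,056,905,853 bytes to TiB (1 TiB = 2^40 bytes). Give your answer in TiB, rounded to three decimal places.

109.934 TiB

120,874,056,905,853 bytes given.
1 TiB = 2^40 bytes = 1,099,511,627,776 bytes
120,874,056,905,853 / 1,099,511,627,776 = 109.934 TiB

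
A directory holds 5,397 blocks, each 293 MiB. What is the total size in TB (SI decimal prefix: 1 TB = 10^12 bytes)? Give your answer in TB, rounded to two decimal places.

1.66 TB

Total = 5,397 × 293 MiB = 1,581,321 MiB
= 1,581,321 × 1,048,576 bytes = 1,658,135,248,896 bytes
1 TB = 1,000,000,000,000 bytes
1,658,135,248,896 / 1,000,000,000,000 = 1.66 TB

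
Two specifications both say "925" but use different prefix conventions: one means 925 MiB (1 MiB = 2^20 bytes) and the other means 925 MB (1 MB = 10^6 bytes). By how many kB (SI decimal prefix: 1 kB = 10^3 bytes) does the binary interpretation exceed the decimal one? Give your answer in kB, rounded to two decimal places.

44,932.80 kB

925 MiB = 925 × 1,048,576 = 969,932,800 bytes
925 MB = 925 × 1,000,000 = 925,000,000 bytes
difference = 44,932,800 bytes
44,932,800 / 1,000 = 44,932.80 kB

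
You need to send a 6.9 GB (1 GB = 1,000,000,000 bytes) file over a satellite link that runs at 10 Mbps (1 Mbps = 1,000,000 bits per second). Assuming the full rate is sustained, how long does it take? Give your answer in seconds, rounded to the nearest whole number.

6.9 GB = 6,900,000,000 bytes = 55,200,000,000 bits
10 Mbps = 10,000,000 bits/s
time = 55,200,000,000 / 10,000,000 = 5,520 s

5,520 seconds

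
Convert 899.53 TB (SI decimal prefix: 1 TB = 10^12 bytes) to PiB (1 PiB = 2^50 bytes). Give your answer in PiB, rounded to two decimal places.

899.53 TB × 1,000,000,000,000 bytes/TB = 899,530,000,000,000 bytes
1 PiB = 2^50 bytes = 1,125,899,906,842,624 bytes
899,530,000,000,000 / 1,125,899,906,842,624 = 0.80 PiB

0.80 PiB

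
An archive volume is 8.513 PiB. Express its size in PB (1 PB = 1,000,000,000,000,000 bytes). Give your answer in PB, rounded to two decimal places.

8.513 PiB = 8.513 × 2^50 bytes = 9,584,785,906,951,258.112 bytes
1 PB = 10^15 bytes = 1,000,000,000,000,000 bytes
9,584,785,906,951,258.112 / 1,000,000,000,000,000 = 9.58 PB

9.58 PB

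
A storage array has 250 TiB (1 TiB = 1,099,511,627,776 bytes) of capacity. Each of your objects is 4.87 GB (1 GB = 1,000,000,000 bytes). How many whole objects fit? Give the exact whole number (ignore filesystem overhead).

56,443

Capacity: 250 TiB = 274,877,906,944,000 bytes
Per item: 4.87 GB = 4,870,000,000 bytes
⌊274,877,906,944,000 / 4,870,000,000⌋ = 56,443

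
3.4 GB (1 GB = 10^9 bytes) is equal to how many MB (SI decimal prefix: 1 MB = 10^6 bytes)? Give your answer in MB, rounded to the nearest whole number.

3,400 MB

3.4 GB = 3.4 × 10^9 bytes = 3,400,000,000 bytes
1 MB = 10^6 bytes = 1,000,000 bytes
3,400,000,000 / 1,000,000 = 3,400 MB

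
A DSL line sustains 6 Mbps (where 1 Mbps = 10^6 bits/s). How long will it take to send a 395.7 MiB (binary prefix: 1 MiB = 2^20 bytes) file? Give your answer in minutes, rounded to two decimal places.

9.22 minutes

395.7 MiB = 414,921,523.2 bytes = 3,319,372,185.6 bits
6 Mbps = 6,000,000 bits/s
time = 3,319,372,185.6 / 6,000,000 = 553.229 s
553.229 s / 60 = 9.22 minutes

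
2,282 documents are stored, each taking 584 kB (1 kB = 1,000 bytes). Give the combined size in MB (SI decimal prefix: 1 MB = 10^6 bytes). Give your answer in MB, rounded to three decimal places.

Total = 2,282 × 584 kB = 1,332,688 kB
= 1,332,688 × 1,000 bytes = 1,332,688,000 bytes
1 MB = 1,000,000 bytes
1,332,688,000 / 1,000,000 = 1,332.688 MB

1,332.688 MB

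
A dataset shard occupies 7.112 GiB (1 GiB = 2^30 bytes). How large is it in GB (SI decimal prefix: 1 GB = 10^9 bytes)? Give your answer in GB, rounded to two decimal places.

7.64 GB

7.112 GiB × 1,073,741,824 bytes/GiB = 7,636,451,852.288 bytes
1 GB = 10^9 bytes = 1,000,000,000 bytes
7,636,451,852.288 / 1,000,000,000 = 7.64 GB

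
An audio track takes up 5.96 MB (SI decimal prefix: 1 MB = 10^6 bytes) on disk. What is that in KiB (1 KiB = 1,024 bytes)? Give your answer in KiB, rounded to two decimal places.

5.96 MB × 1,000,000 bytes/MB = 5,960,000 bytes
1 KiB = 1,024 bytes
5,960,000 / 1,024 = 5,820.31 KiB

5,820.31 KiB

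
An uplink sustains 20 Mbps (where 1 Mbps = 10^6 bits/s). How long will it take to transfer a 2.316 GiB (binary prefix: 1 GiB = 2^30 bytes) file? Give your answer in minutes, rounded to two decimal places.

16.58 minutes

2.316 GiB = 2,486,786,064.384 bytes = 19,894,288,515.072 bits
20 Mbps = 20,000,000 bits/s
time = 19,894,288,515.072 / 20,000,000 = 994.714 s
994.714 s / 60 = 16.58 minutes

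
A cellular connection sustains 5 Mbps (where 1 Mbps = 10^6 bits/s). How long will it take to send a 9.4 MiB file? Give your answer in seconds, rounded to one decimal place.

15.8 seconds

9.4 MiB = 9,856,614.4 bytes = 78,852,915.2 bits
5 Mbps = 5,000,000 bits/s
time = 78,852,915.2 / 5,000,000 = 15.8 s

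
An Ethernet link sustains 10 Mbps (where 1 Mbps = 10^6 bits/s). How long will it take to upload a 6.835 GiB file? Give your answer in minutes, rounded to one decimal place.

97.9 minutes

6.835 GiB = 7,339,025,367.04 bytes = 58,712,202,936.32 bits
10 Mbps = 10,000,000 bits/s
time = 58,712,202,936.32 / 10,000,000 = 5,871.22 s
5,871.22 s / 60 = 97.9 minutes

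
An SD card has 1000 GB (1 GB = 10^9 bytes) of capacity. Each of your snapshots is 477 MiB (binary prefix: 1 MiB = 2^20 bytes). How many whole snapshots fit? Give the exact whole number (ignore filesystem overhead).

Capacity: 1000 GB = 1,000,000,000,000 bytes
Per item: 477 MiB = 500,170,752 bytes
⌊1,000,000,000,000 / 500,170,752⌋ = 1,999

1,999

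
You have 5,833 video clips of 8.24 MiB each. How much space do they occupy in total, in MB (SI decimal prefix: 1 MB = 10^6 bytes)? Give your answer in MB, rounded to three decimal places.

50,398.673 MB

Total = 5,833 × 8.24 MiB = 48063.92 MiB
= 48063.92 × 1,048,576 bytes = 50,398,672,977.92 bytes
1 MB = 1,000,000 bytes
50,398,672,977.92 / 1,000,000 = 50,398.673 MB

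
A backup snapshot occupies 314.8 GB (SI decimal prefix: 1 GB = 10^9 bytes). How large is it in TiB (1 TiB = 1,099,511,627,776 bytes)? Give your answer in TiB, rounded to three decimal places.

0.286 TiB

314.8 GB × 1,000,000,000 bytes/GB = 314,800,000,000 bytes
1 TiB = 2^40 bytes = 1,099,511,627,776 bytes
314,800,000,000 / 1,099,511,627,776 = 0.286 TiB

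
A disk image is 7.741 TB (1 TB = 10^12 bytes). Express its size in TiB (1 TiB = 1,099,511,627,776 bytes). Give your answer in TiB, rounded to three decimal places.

7.040 TiB

7.741 TB = 7.741 × 10^12 bytes = 7,741,000,000,000 bytes
1 TiB = 2^40 bytes = 1,099,511,627,776 bytes
7,741,000,000,000 / 1,099,511,627,776 = 7.040 TiB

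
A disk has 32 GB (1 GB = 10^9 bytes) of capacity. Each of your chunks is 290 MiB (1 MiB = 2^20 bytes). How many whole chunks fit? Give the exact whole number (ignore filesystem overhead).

105

Capacity: 32 GB = 32,000,000,000 bytes
Per item: 290 MiB = 304,087,040 bytes
⌊32,000,000,000 / 304,087,040⌋ = 105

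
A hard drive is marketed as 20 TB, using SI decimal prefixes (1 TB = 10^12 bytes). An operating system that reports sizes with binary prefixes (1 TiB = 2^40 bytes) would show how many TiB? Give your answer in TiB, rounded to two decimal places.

18.19 TiB

20 TB = 20 × 10^12 bytes = 20,000,000,000,000 bytes
1 TiB = 2^40 bytes = 1,099,511,627,776 bytes
20,000,000,000,000 / 1,099,511,627,776 = 18.19 TiB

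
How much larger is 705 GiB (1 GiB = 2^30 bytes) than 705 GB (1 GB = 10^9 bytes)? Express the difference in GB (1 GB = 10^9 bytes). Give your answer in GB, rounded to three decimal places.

51.988 GB

705 GiB = 705 × 1,073,741,824 = 756,987,985,920 bytes
705 GB = 705 × 1,000,000,000 = 705,000,000,000 bytes
difference = 51,987,985,920 bytes
51,987,985,920 / 1,000,000,000 = 51.988 GB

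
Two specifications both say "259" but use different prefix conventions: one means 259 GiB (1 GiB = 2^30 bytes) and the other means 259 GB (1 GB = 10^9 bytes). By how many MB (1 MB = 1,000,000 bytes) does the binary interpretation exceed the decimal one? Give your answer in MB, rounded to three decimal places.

259 GiB = 259 × 1,073,741,824 = 278,099,132,416 bytes
259 GB = 259 × 1,000,000,000 = 259,000,000,000 bytes
difference = 19,099,132,416 bytes
19,099,132,416 / 1,000,000 = 19,099.132 MB

19,099.132 MB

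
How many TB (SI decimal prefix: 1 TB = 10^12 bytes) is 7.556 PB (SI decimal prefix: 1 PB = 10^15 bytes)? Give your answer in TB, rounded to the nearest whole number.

7.556 PB = 7.556 × 10^15 bytes = 7,556,000,000,000,000 bytes
1 TB = 10^12 bytes = 1,000,000,000,000 bytes
7,556,000,000,000,000 / 1,000,000,000,000 = 7,556 TB

7,556 TB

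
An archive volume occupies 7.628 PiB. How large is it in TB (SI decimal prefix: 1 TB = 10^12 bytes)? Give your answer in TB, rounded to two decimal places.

7.628 PiB = 7.628 × 2^50 bytes = 8,588,364,489,395,535.872 bytes
1 TB = 1,000,000,000,000 bytes
8,588,364,489,395,535.872 / 1,000,000,000,000 = 8,588.36 TB

8,588.36 TB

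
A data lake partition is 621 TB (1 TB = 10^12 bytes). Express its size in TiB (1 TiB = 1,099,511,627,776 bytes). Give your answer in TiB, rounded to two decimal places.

621 TB = 621 × 10^12 bytes = 621,000,000,000,000 bytes
1 TiB = 2^40 bytes = 1,099,511,627,776 bytes
621,000,000,000,000 / 1,099,511,627,776 = 564.80 TiB

564.80 TiB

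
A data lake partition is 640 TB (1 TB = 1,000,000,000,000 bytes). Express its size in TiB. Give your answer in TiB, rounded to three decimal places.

582.077 TiB

640 TB × 1,000,000,000,000 bytes/TB = 640,000,000,000,000 bytes
1 TiB = 2^40 bytes = 1,099,511,627,776 bytes
640,000,000,000,000 / 1,099,511,627,776 = 582.077 TiB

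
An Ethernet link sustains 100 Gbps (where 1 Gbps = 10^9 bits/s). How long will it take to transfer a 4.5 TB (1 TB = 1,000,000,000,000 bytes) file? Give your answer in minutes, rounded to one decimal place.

6.0 minutes

4.5 TB = 4,500,000,000,000 bytes = 36,000,000,000,000 bits
100 Gbps = 100,000,000,000 bits/s
time = 36,000,000,000,000 / 100,000,000,000 = 360.00 s
360.00 s / 60 = 6.0 minutes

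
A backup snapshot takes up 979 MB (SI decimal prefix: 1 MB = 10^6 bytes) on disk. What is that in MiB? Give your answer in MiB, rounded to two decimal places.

979 MB = 979 × 10^6 bytes = 979,000,000 bytes
1 MiB = 1,048,576 bytes
979,000,000 / 1,048,576 = 933.65 MiB

933.65 MiB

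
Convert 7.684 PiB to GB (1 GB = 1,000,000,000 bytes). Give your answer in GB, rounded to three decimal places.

8,651,414.884 GB

7.684 PiB = 7.684 × 2^50 bytes = 8,651,414,884,178,722.816 bytes
1 GB = 1,000,000,000 bytes
8,651,414,884,178,722.816 / 1,000,000,000 = 8,651,414.884 GB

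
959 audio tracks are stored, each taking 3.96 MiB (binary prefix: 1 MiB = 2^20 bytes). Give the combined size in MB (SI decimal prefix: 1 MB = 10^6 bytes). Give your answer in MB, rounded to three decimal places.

Total = 959 × 3.96 MiB = 3797.64 MiB
= 3797.64 × 1,048,576 bytes = 3,982,114,160.64 bytes
1 MB = 1,000,000 bytes
3,982,114,160.64 / 1,000,000 = 3,982.114 MB

3,982.114 MB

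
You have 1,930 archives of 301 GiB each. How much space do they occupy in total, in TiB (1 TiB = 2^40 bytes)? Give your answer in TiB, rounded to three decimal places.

Total = 1,930 × 301 GiB = 580,930 GiB
= 580,930 × 1,073,741,824 bytes = 623,768,837,816,320 bytes
1 TiB = 1,099,511,627,776 bytes
623,768,837,816,320 / 1,099,511,627,776 = 567.314 TiB

567.314 TiB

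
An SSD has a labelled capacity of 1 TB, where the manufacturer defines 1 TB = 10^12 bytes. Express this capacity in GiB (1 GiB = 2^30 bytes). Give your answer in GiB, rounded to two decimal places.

931.32 GiB

1 TB = 1 × 10^12 bytes = 1,000,000,000,000 bytes
1 GiB = 1,073,741,824 bytes
1,000,000,000,000 / 1,073,741,824 = 931.32 GiB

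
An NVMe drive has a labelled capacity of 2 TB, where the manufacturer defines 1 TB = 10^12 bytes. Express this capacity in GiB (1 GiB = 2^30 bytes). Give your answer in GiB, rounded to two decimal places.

1,862.65 GiB

2 TB × 1,000,000,000,000 bytes/TB = 2,000,000,000,000 bytes
1 GiB = 2^30 bytes = 1,073,741,824 bytes
2,000,000,000,000 / 1,073,741,824 = 1,862.65 GiB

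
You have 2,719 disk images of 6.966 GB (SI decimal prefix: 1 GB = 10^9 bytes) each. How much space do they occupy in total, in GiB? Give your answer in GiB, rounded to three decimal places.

Total = 2,719 × 6.966 GB = 18940.554 GB
= 18940.554 × 1,000,000,000 bytes = 18,940,554,000,000 bytes
1 GiB = 1,073,741,824 bytes
18,940,554,000,000 / 1,073,741,824 = 17,639.766 GiB

17,639.766 GiB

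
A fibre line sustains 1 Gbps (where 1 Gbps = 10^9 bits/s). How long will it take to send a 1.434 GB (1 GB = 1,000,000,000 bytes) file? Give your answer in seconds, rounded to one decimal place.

1.434 GB = 1,434,000,000 bytes = 11,472,000,000 bits
1 Gbps = 1,000,000,000 bits/s
time = 11,472,000,000 / 1,000,000,000 = 11.5 s

11.5 seconds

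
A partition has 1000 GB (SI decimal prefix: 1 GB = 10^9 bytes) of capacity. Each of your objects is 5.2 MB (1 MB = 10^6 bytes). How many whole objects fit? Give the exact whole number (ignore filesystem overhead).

Capacity: 1000 GB = 1,000,000,000,000 bytes
Per item: 5.2 MB = 5,200,000 bytes
⌊1,000,000,000,000 / 5,200,000⌋ = 192,307

192,307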